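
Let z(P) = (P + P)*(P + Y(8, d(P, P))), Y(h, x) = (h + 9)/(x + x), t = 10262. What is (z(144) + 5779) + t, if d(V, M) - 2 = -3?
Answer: 55065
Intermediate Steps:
d(V, M) = -1 (d(V, M) = 2 - 3 = -1)
Y(h, x) = (9 + h)/(2*x) (Y(h, x) = (9 + h)/((2*x)) = (9 + h)*(1/(2*x)) = (9 + h)/(2*x))
z(P) = 2*P*(-17/2 + P) (z(P) = (P + P)*(P + (½)*(9 + 8)/(-1)) = (2*P)*(P + (½)*(-1)*17) = (2*P)*(P - 17/2) = (2*P)*(-17/2 + P) = 2*P*(-17/2 + P))
(z(144) + 5779) + t = (144*(-17 + 2*144) + 5779) + 10262 = (144*(-17 + 288) + 5779) + 10262 = (144*271 + 5779) + 10262 = (39024 + 5779) + 10262 = 44803 + 10262 = 55065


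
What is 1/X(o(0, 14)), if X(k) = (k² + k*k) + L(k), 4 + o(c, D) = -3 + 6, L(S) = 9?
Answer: 1/11 ≈ 0.090909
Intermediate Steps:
o(c, D) = -1 (o(c, D) = -4 + (-3 + 6) = -4 + 3 = -1)
X(k) = 9 + 2*k² (X(k) = (k² + k*k) + 9 = (k² + k²) + 9 = 2*k² + 9 = 9 + 2*k²)
1/X(o(0, 14)) = 1/(9 + 2*(-1)²) = 1/(9 + 2*1) = 1/(9 + 2) = 1/11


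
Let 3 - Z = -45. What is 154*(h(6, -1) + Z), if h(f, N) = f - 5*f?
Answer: 3696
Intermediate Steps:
Z = 48 (Z = 3 - 1*(-45) = 3 + 45 = 48)
h(f, N) = -4*f
154*(h(6, -1) + Z) = 154*(-4*6 + 48) = 154*(-24 + 48) = 154*24 = 3696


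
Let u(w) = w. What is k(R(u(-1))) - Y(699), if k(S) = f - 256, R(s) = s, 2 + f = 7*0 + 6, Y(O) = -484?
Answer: 232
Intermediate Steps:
f = 4 (f = -2 + (7*0 + 6) = -2 + (0 + 6) = -2 + 6 = 4)
k(S) = -252 (k(S) = 4 - 256 = -252)
k(R(u(-1))) - Y(699) = -252 - 1*(-484) = -252 + 484 = 232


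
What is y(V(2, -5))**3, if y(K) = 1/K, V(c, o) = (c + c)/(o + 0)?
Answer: -125/64 ≈ -1.9531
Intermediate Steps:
V(c, o) = 2*c/o (V(c, o) = (2*c)/o = 2*c/o)
y(K) = 1/K
y(V(2, -5))**3 = (1/(2*2/(-5)))**3 = (1/(2*2*(-1/5)))**3 = (1/(-4/5))**3 = (-5/4)**3 = -125/64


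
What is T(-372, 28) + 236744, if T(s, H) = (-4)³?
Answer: 236680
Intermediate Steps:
T(s, H) = -64
T(-372, 28) + 236744 = -64 + 236744 = 236680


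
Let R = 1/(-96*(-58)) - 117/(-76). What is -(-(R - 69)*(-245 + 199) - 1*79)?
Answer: 168324379/52896 ≈ 3182.2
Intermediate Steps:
R = 162883/105792 (R = -1/96*(-1/58) - 117*(-1/76) = 1/5568 + 117/76 = 162883/105792 ≈ 1.5397)
-(-(R - 69)*(-245 + 199) - 1*79) = -(-(162883/105792 - 69)*(-245 + 199) - 1*79) = -(-(-7136765)*(-46)/105792 - 79) = -(-1*164145595/52896 - 79) = -(-164145595/52896 - 79) = -1*(-168324379/52896) = 168324379/52896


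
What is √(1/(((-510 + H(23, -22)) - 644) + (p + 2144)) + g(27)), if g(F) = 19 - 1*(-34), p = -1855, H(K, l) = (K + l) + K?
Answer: 2*√11143/29 ≈ 7.2800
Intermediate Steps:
H(K, l) = l + 2*K
g(F) = 53 (g(F) = 19 + 34 = 53)
√(1/(((-510 + H(23, -22)) - 644) + (p + 2144)) + g(27)) = √(1/(((-510 + (-22 + 2*23)) - 644) + (-1855 + 2144)) + 53) = √(1/(((-510 + (-22 + 46)) - 644) + 289) + 53) = √(1/(((-510 + 24) - 644) + 289) + 53) = √(1/((-486 - 644) + 289) + 53) = √(1/(-1130 + 289) + 53) = √(1/(-841) + 53) = √(-1/841 + 53) = √(44572/841) = 2*√11143/29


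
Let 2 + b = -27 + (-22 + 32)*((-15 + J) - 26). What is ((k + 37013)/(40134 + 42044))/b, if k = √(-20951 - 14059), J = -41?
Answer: -37013/69769122 - I*√3890/23256374 ≈ -0.00053051 - 2.6818e-6*I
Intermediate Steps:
k = 3*I*√3890 (k = √(-35010) = 3*I*√3890 ≈ 187.11*I)
b = -849 (b = -2 + (-27 + (-22 + 32)*((-15 - 41) - 26)) = -2 + (-27 + 10*(-56 - 26)) = -2 + (-27 + 10*(-82)) = -2 + (-27 - 820) = -2 - 847 = -849)
((k + 37013)/(40134 + 42044))/b = ((3*I*√3890 + 37013)/(40134 + 42044))/(-849) = ((37013 + 3*I*√3890)/82178)*(-1/849) = ((37013 + 3*I*√3890)*(1/82178))*(-1/849) = (37013/82178 + 3*I*√3890/82178)*(-1/849) = -37013/69769122 - I*√3890/23256374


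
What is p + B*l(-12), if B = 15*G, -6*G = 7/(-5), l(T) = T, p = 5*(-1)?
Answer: -47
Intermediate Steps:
p = -5
G = 7/30 (G = -7/(6*(-5)) = -7*(-1)/(6*5) = -⅙*(-7/5) = 7/30 ≈ 0.23333)
B = 7/2 (B = 15*(7/30) = 7/2 ≈ 3.5000)
p + B*l(-12) = -5 + (7/2)*(-12) = -5 - 42 = -47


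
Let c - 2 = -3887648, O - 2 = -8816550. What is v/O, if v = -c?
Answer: -1943823/4408274 ≈ -0.44095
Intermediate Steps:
O = -8816548 (O = 2 - 8816550 = -8816548)
c = -3887646 (c = 2 - 3887648 = -3887646)
v = 3887646 (v = -1*(-3887646) = 3887646)
v/O = 3887646/(-8816548) = 3887646*(-1/8816548) = -1943823/4408274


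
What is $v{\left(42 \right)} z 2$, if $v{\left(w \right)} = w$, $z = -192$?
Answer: $-16128$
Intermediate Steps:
$v{\left(42 \right)} z 2 = 42 \left(\left(-192\right) 2\right) = 42 \left(-384\right) = -16128$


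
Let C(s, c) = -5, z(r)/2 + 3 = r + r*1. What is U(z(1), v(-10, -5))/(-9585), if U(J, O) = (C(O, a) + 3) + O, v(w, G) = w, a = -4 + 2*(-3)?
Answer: 4/3195 ≈ 0.0012520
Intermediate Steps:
a = -10 (a = -4 - 6 = -10)
z(r) = -6 + 4*r (z(r) = -6 + 2*(r + r*1) = -6 + 2*(r + r) = -6 + 2*(2*r) = -6 + 4*r)
U(J, O) = -2 + O (U(J, O) = (-5 + 3) + O = -2 + O)
U(z(1), v(-10, -5))/(-9585) = (-2 - 10)/(-9585) = -12*(-1/9585) = 4/3195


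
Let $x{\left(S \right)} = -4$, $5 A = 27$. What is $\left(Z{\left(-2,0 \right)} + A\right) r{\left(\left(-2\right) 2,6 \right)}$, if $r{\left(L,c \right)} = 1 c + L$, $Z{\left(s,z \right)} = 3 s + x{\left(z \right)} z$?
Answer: $- \frac{6}{5} \approx -1.2$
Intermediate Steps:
$A = \frac{27}{5}$ ($A = \frac{1}{5} \cdot 27 = \frac{27}{5} \approx 5.4$)
$Z{\left(s,z \right)} = - 4 z + 3 s$ ($Z{\left(s,z \right)} = 3 s - 4 z = - 4 z + 3 s$)
$r{\left(L,c \right)} = L + c$ ($r{\left(L,c \right)} = c + L = L + c$)
$\left(Z{\left(-2,0 \right)} + A\right) r{\left(\left(-2\right) 2,6 \right)} = \left(\left(\left(-4\right) 0 + 3 \left(-2\right)\right) + \frac{27}{5}\right) \left(\left(-2\right) 2 + 6\right) = \left(\left(0 - 6\right) + \frac{27}{5}\right) \left(-4 + 6\right) = \left(-6 + \frac{27}{5}\right) 2 = \left(- \frac{3}{5}\right) 2 = - \frac{6}{5}$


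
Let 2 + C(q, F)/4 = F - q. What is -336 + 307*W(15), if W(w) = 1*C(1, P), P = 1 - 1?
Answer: -4020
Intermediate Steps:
P = 0
C(q, F) = -8 - 4*q + 4*F (C(q, F) = -8 + 4*(F - q) = -8 + (-4*q + 4*F) = -8 - 4*q + 4*F)
W(w) = -12 (W(w) = 1*(-8 - 4*1 + 4*0) = 1*(-8 - 4 + 0) = 1*(-12) = -12)
-336 + 307*W(15) = -336 + 307*(-12) = -336 - 3684 = -4020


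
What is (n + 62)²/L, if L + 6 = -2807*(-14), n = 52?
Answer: 171/517 ≈ 0.33075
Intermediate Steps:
L = 39292 (L = -6 - 2807*(-14) = -6 + 39298 = 39292)
(n + 62)²/L = (52 + 62)²/39292 = 114²*(1/39292) = 12996*(1/39292) = 171/517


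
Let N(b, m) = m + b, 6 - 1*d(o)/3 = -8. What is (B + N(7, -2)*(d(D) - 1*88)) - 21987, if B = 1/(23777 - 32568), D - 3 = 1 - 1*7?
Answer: -195309648/8791 ≈ -22217.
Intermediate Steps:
D = -3 (D = 3 + (1 - 1*7) = 3 + (1 - 7) = 3 - 6 = -3)
d(o) = 42 (d(o) = 18 - 3*(-8) = 18 + 24 = 42)
B = -1/8791 (B = 1/(-8791) = -1/8791 ≈ -0.00011375)
N(b, m) = b + m
(B + N(7, -2)*(d(D) - 1*88)) - 21987 = (-1/8791 + (7 - 2)*(42 - 1*88)) - 21987 = (-1/8791 + 5*(42 - 88)) - 21987 = (-1/8791 + 5*(-46)) - 21987 = (-1/8791 - 230) - 21987 = -2021931/8791 - 21987 = -195309648/8791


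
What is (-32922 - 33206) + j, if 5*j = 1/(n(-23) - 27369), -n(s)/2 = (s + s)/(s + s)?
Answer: -9049947441/136855 ≈ -66128.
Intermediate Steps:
n(s) = -2 (n(s) = -2*(s + s)/(s + s) = -2*2*s/(2*s) = -2*2*s*1/(2*s) = -2*1 = -2)
j = -1/136855 (j = 1/(5*(-2 - 27369)) = (1/5)/(-27371) = (1/5)*(-1/27371) = -1/136855 ≈ -7.3070e-6)
(-32922 - 33206) + j = (-32922 - 33206) - 1/136855 = -66128 - 1/136855 = -9049947441/136855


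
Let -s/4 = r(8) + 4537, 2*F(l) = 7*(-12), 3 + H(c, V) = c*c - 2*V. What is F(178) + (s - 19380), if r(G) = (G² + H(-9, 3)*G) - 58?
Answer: -39898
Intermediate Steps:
H(c, V) = -3 + c² - 2*V (H(c, V) = -3 + (c*c - 2*V) = -3 + (c² - 2*V) = -3 + c² - 2*V)
F(l) = -42 (F(l) = (7*(-12))/2 = (½)*(-84) = -42)
r(G) = -58 + G² + 72*G (r(G) = (G² + (-3 + (-9)² - 2*3)*G) - 58 = (G² + (-3 + 81 - 6)*G) - 58 = (G² + 72*G) - 58 = -58 + G² + 72*G)
s = -20476 (s = -4*((-58 + 8² + 72*8) + 4537) = -4*((-58 + 64 + 576) + 4537) = -4*(582 + 4537) = -4*5119 = -20476)
F(178) + (s - 19380) = -42 + (-20476 - 19380) = -42 - 39856 = -39898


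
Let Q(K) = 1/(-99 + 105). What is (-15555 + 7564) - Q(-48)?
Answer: -47947/6 ≈ -7991.2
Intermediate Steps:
Q(K) = 1/6
(-15555 + 7564) - Q(-48) = (-15555 + 7564) - 1*1/6 = -7991 - 1/6 = -47947/6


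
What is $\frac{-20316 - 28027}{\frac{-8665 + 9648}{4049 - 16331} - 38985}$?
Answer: $\frac{593748726}{478814753} \approx 1.24$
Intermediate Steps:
$\frac{-20316 - 28027}{\frac{-8665 + 9648}{4049 - 16331} - 38985} = - \frac{48343}{\frac{983}{-12282} - 38985} = - \frac{48343}{983 \left(- \frac{1}{12282}\right) - 38985} = - \frac{48343}{- \frac{983}{12282} - 38985} = - \frac{48343}{- \frac{478814753}{12282}} = \left(-48343\right) \left(- \frac{12282}{478814753}\right) = \frac{593748726}{478814753}$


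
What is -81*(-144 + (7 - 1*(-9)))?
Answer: 10368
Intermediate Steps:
-81*(-144 + (7 - 1*(-9))) = -81*(-144 + (7 + 9)) = -81*(-144 + 16) = -81*(-128) = 10368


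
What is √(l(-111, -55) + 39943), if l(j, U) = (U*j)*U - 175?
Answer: I*√296007 ≈ 544.07*I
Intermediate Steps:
l(j, U) = -175 + j*U² (l(j, U) = j*U² - 175 = -175 + j*U²)
√(l(-111, -55) + 39943) = √((-175 - 111*(-55)²) + 39943) = √((-175 - 111*3025) + 39943) = √((-175 - 335775) + 39943) = √(-335950 + 39943) = √(-296007) = I*√296007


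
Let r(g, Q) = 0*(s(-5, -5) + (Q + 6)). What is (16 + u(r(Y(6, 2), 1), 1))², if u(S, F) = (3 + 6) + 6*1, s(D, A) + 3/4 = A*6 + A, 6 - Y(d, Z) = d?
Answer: 961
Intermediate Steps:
Y(d, Z) = 6 - d
s(D, A) = -¾ + 7*A (s(D, A) = -¾ + (A*6 + A) = -¾ + (6*A + A) = -¾ + 7*A)
r(g, Q) = 0 (r(g, Q) = 0*((-¾ + 7*(-5)) + (Q + 6)) = 0*((-¾ - 35) + (6 + Q)) = 0*(-143/4 + (6 + Q)) = 0*(-119/4 + Q) = 0)
u(S, F) = 15 (u(S, F) = 9 + 6 = 15)
(16 + u(r(Y(6, 2), 1), 1))² = (16 + 15)² = 31² = 961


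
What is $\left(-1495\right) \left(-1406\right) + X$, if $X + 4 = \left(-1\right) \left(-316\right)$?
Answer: $2102282$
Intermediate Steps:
$X = 312$ ($X = -4 - -316 = -4 + 316 = 312$)
$\left(-1495\right) \left(-1406\right) + X = \left(-1495\right) \left(-1406\right) + 312 = 2101970 + 312 = 2102282$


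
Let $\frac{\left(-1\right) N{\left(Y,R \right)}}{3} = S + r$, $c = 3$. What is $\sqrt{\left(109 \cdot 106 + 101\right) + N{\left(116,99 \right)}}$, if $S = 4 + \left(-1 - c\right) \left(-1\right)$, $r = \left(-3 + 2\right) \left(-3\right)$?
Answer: $\sqrt{11622} \approx 107.81$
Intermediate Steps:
$r = 3$ ($r = \left(-1\right) \left(-3\right) = 3$)
$S = 8$ ($S = 4 + \left(-1 - 3\right) \left(-1\right) = 4 - -4 = 4 + 4 = 8$)
$N{\left(Y,R \right)} = -33$ ($N{\left(Y,R \right)} = - 3 \left(8 + 3\right) = \left(-3\right) 11 = -33$)
$\sqrt{\left(109 \cdot 106 + 101\right) + N{\left(116,99 \right)}} = \sqrt{\left(109 \cdot 106 + 101\right) - 33} = \sqrt{\left(11554 + 101\right) - 33} = \sqrt{11655 - 33} = \sqrt{11622}$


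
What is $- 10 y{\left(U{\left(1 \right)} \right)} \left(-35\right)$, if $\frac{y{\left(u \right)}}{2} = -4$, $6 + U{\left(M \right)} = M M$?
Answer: $-2800$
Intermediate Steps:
$U{\left(M \right)} = -6 + M^{2}$ ($U{\left(M \right)} = -6 + M M = -6 + M^{2}$)
$y{\left(u \right)} = -8$ ($y{\left(u \right)} = 2 \left(-4\right) = -8$)
$- 10 y{\left(U{\left(1 \right)} \right)} \left(-35\right) = \left(-10\right) \left(-8\right) \left(-35\right) = 80 \left(-35\right) = -2800$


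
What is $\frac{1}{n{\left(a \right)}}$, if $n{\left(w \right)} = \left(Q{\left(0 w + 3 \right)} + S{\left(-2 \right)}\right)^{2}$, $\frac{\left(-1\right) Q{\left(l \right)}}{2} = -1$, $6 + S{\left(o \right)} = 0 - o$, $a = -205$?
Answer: $\frac{1}{4} \approx 0.25$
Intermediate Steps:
$S{\left(o \right)} = -6 - o$ ($S{\left(o \right)} = -6 + \left(0 - o\right) = -6 - o$)
$Q{\left(l \right)} = 2$ ($Q{\left(l \right)} = \left(-2\right) \left(-1\right) = 2$)
$n{\left(w \right)} = 4$ ($n{\left(w \right)} = \left(2 - 4\right)^{2} = \left(-2\right)^{2} = 4$)
$\frac{1}{n{\left(a \right)}} = \frac{1}{4}$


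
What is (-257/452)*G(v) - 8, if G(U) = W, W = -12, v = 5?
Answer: -133/113 ≈ -1.1770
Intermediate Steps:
G(U) = -12
(-257/452)*G(v) - 8 = -257/452*(-12) - 8 = 771/113 - 8 = -133/113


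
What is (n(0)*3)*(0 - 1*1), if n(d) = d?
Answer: 0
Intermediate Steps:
(n(0)*3)*(0 - 1*1) = (0*3)*(0 - 1*1) = 0*(0 - 1) = 0*(-1) = 0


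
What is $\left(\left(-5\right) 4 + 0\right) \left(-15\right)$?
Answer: $300$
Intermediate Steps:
$\left(\left(-5\right) 4 + 0\right) \left(-15\right) = \left(-20 + 0\right) \left(-15\right) = \left(-20\right) \left(-15\right) = 300$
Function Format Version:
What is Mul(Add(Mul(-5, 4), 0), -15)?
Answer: 300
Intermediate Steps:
Mul(Add(Mul(-5, 4), 0), -15) = Mul(Add(-20, 0), -15) = Mul(-20, -15) = 300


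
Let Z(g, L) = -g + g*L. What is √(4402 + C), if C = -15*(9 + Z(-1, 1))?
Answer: √4267 ≈ 65.322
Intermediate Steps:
Z(g, L) = -g + L*g
C = -135 (C = -15*(9 - (-1 + 1)) = -15*(9 - 1*0) = -15*(9 + 0) = -15*9 = -135)
√(4402 + C) = √(4402 - 135) = √4267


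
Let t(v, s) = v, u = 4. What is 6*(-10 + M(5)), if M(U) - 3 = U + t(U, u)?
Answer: 18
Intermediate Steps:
M(U) = 3 + 2*U (M(U) = 3 + (U + U) = 3 + 2*U)
6*(-10 + M(5)) = 6*(-10 + (3 + 2*5)) = 6*(-10 + (3 + 10)) = 6*(-10 + 13) = 6*3 = 18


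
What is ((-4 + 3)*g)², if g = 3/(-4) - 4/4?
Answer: 49/16 ≈ 3.0625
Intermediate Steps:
g = -7/4 (g = 3*(-¼) - 4*¼ = -¾ - 1 = -7/4 ≈ -1.7500)
((-4 + 3)*g)² = ((-4 + 3)*(-7/4))² = (-1*(-7/4))² = (7/4)² = 49/16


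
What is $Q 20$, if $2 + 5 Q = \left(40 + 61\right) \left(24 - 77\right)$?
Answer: $-21420$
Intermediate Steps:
$Q = -1071$ ($Q = - \frac{2}{5} + \frac{\left(40 + 61\right) \left(24 - 77\right)}{5} = - \frac{2}{5} + \frac{101 \left(-53\right)}{5} = - \frac{2}{5} + \frac{1}{5} \left(-5353\right) = - \frac{2}{5} - \frac{5353}{5} = -1071$)
$Q 20 = \left(-1071\right) 20 = -21420$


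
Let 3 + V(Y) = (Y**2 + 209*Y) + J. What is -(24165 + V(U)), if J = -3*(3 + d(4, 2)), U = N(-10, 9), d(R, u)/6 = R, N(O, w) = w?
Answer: -26043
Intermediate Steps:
d(R, u) = 6*R
U = 9
J = -81 (J = -3*(3 + 6*4) = -3*(3 + 24) = -3*27 = -81)
V(Y) = -84 + Y**2 + 209*Y (V(Y) = -3 + ((Y**2 + 209*Y) - 81) = -3 + (-81 + Y**2 + 209*Y) = -84 + Y**2 + 209*Y)
-(24165 + V(U)) = -(24165 + (-84 + 9**2 + 209*9)) = -(24165 + (-84 + 81 + 1881)) = -(24165 + 1878) = -1*26043 = -26043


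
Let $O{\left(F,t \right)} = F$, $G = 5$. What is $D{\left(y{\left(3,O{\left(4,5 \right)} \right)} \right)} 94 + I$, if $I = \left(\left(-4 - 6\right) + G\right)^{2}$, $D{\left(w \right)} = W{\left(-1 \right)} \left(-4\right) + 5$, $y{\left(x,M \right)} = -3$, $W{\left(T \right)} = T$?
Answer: $871$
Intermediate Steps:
$D{\left(w \right)} = 9$ ($D{\left(w \right)} = \left(-1\right) \left(-4\right) + 5 = 4 + 5 = 9$)
$I = 25$ ($I = \left(\left(-4 - 6\right) + 5\right)^{2} = \left(-10 + 5\right)^{2} = \left(-5\right)^{2} = 25$)
$D{\left(y{\left(3,O{\left(4,5 \right)} \right)} \right)} 94 + I = 9 \cdot 94 + 25 = 846 + 25 = 871$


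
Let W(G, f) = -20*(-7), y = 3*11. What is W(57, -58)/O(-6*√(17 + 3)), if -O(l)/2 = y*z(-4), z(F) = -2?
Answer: 35/33 ≈ 1.0606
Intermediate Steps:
y = 33
O(l) = 132 (O(l) = -66*(-2) = -2*(-66) = 132)
W(G, f) = 140
W(57, -58)/O(-6*√(17 + 3)) = 140/132 = 140*(1/132) = 35/33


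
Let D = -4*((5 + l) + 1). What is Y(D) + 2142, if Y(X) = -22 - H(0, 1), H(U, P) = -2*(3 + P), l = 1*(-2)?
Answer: 2128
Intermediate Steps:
l = -2
H(U, P) = -6 - 2*P
D = -16 (D = -4*((5 - 2) + 1) = -4*(3 + 1) = -4*4 = -16)
Y(X) = -14 (Y(X) = -22 - (-6 - 2*1) = -22 - (-6 - 2) = -22 - 1*(-8) = -22 + 8 = -14)
Y(D) + 2142 = -14 + 2142 = 2128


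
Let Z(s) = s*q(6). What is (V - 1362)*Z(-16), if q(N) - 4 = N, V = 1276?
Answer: 13760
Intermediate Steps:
q(N) = 4 + N
Z(s) = 10*s (Z(s) = s*(4 + 6) = s*10 = 10*s)
(V - 1362)*Z(-16) = (1276 - 1362)*(10*(-16)) = -86*(-160) = 13760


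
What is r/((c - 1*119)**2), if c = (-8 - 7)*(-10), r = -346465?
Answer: -346465/961 ≈ -360.53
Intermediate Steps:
c = 150 (c = -15*(-10) = 150)
r/((c - 1*119)**2) = -346465/(150 - 1*119)**2 = -346465/(150 - 119)**2 = -346465/(31**2) = -346465/961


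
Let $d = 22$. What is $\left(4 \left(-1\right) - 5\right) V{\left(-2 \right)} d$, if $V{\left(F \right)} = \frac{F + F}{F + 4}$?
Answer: $396$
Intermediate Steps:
$V{\left(F \right)} = \frac{2 F}{4 + F}$
$\left(4 \left(-1\right) - 5\right) V{\left(-2 \right)} d = \left(4 \left(-1\right) - 5\right) 2 \left(-2\right) \frac{1}{4 - 2} \cdot 22 = \left(-4 - 5\right) 2 \left(-2\right) \frac{1}{2} \cdot 22 = - 9 \cdot 2 \left(-2\right) \frac{1}{2} \cdot 22 = \left(-9\right) \left(-2\right) 22 = 18 \cdot 22 = 396$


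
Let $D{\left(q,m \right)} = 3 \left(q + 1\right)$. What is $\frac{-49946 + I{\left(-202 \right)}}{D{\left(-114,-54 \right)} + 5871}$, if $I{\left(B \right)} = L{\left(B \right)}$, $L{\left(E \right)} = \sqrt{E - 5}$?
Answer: $- \frac{24973}{2766} + \frac{i \sqrt{23}}{1844} \approx -9.0286 + 0.0026008 i$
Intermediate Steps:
$L{\left(E \right)} = \sqrt{-5 + E}$
$I{\left(B \right)} = \sqrt{-5 + B}$
$D{\left(q,m \right)} = 3 + 3 q$ ($D{\left(q,m \right)} = 3 \left(1 + q\right) = 3 + 3 q$)
$\frac{-49946 + I{\left(-202 \right)}}{D{\left(-114,-54 \right)} + 5871} = \frac{-49946 + \sqrt{-5 - 202}}{\left(3 + 3 \left(-114\right)\right) + 5871} = \frac{-49946 + \sqrt{-207}}{\left(3 - 342\right) + 5871} = \frac{-49946 + 3 i \sqrt{23}}{-339 + 5871} = \frac{-49946 + 3 i \sqrt{23}}{5532} = \left(-49946 + 3 i \sqrt{23}\right) \frac{1}{5532} = - \frac{24973}{2766} + \frac{i \sqrt{23}}{1844}$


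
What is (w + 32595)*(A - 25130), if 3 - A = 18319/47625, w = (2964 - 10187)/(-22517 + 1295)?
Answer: -413898746794336111/505348875 ≈ -8.1904e+8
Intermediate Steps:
w = 7223/21222 (w = -7223/(-21222) = -7223*(-1/21222) = 7223/21222 ≈ 0.34035)
A = 124556/47625 (A = 3 - 18319/47625 = 124556/47625 ≈ 2.6153)
(w + 32595)*(A - 25130) = (7223/21222 + 32595)*(124556/47625 - 25130) = (691738313/21222)*(-1196691694/47625) = -413898746794336111/505348875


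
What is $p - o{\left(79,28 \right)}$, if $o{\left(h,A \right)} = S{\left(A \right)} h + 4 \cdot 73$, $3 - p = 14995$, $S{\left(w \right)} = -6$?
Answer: $-14810$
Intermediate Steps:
$p = -14992$ ($p = 3 - 14995 = -14992$)
$o{\left(h,A \right)} = 292 - 6 h$ ($o{\left(h,A \right)} = - 6 h + 4 \cdot 73 = - 6 h + 292 = 292 - 6 h$)
$p - o{\left(79,28 \right)} = -14992 - \left(292 - 474\right) = -14992 - -182 = -14992 + 182 = -14810$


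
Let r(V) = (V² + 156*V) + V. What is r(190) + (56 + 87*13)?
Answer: 67117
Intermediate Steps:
r(V) = V² + 157*V
r(190) + (56 + 87*13) = 190*(157 + 190) + (56 + 87*13) = 190*347 + (56 + 1131) = 65930 + 1187 = 67117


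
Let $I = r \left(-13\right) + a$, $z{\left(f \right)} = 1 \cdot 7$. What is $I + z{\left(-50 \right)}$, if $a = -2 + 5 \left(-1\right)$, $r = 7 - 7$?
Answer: $0$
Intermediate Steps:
$r = 0$ ($r = 7 - 7 = 0$)
$a = -7$ ($a = -2 - 5 = -7$)
$z{\left(f \right)} = 7$
$I = -7$ ($I = 0 \left(-13\right) - 7 = 0 - 7 = -7$)
$I + z{\left(-50 \right)} = -7 + 7 = 0$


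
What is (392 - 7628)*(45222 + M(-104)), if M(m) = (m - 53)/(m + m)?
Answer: -17016056397/52 ≈ -3.2723e+8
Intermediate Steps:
M(m) = (-53 + m)/(2*m) (M(m) = (-53 + m)/((2*m)) = (-53 + m)*(1/(2*m)) = (-53 + m)/(2*m))
(392 - 7628)*(45222 + M(-104)) = (392 - 7628)*(45222 + (½)*(-53 - 104)/(-104)) = -7236*(45222 + (½)*(-1/104)*(-157)) = -7236*(45222 + 157/208) = -7236*9406333/208 = -17016056397/52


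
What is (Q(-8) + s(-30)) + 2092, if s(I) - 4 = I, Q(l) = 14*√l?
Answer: 2066 + 28*I*√2 ≈ 2066.0 + 39.598*I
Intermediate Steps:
s(I) = 4 + I
(Q(-8) + s(-30)) + 2092 = (14*√(-8) + (4 - 30)) + 2092 = (14*(2*I*√2) - 26) + 2092 = (28*I*√2 - 26) + 2092 = (-26 + 28*I*√2) + 2092 = 2066 + 28*I*√2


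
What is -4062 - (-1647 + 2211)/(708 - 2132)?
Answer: -1445931/356 ≈ -4061.6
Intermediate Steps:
-4062 - (-1647 + 2211)/(708 - 2132) = -4062 - 564/(-1424) = -4062 - 564*(-1)/1424 = -4062 - 1*(-141/356) = -4062 + 141/356 = -1445931/356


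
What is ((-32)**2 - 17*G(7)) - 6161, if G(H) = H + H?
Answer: -5375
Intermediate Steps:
G(H) = 2*H
((-32)**2 - 17*G(7)) - 6161 = ((-32)**2 - 34*7) - 6161 = (1024 - 17*14) - 6161 = (1024 - 238) - 6161 = 786 - 6161 = -5375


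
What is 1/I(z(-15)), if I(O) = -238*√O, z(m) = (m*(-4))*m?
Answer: I/7140 ≈ 0.00014006*I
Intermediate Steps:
z(m) = -4*m² (z(m) = (-4*m)*m = -4*m²)
1/I(z(-15)) = 1/(-238*30*I) = 1/(-7140*I) = I/7140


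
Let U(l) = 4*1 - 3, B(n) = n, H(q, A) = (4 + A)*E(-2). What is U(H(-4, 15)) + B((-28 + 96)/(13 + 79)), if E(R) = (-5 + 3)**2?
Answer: 40/23 ≈ 1.7391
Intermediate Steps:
E(R) = 4 (E(R) = (-2)**2 = 4)
H(q, A) = 16 + 4*A (H(q, A) = (4 + A)*4 = 16 + 4*A)
U(l) = 1 (U(l) = 4 - 3 = 1)
U(H(-4, 15)) + B((-28 + 96)/(13 + 79)) = 1 + (-28 + 96)/(13 + 79) = 1 + 68/92 = 1 + 68*(1/92) = 1 + 17/23 = 40/23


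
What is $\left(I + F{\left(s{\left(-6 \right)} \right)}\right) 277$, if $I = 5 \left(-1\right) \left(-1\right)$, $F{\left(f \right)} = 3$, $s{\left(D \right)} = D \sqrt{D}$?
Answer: $2216$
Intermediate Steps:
$s{\left(D \right)} = D^{\frac{3}{2}}$
$I = 5$ ($I = \left(-5\right) \left(-1\right) = 5$)
$\left(I + F{\left(s{\left(-6 \right)} \right)}\right) 277 = \left(5 + 3\right) 277 = 8 \cdot 277 = 2216$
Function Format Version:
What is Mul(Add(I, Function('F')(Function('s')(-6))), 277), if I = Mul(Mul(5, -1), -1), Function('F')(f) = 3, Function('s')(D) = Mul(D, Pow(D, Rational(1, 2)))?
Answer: 2216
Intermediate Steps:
Function('s')(D) = Pow(D, Rational(3, 2))
I = 5 (I = Mul(-5, -1) = 5)
Mul(Add(I, Function('F')(Function('s')(-6))), 277) = Mul(Add(5, 3), 277) = Mul(8, 277) = 2216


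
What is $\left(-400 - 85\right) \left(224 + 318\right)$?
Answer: $-262870$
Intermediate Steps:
$\left(-400 - 85\right) \left(224 + 318\right) = \left(-485\right) 542 = -262870$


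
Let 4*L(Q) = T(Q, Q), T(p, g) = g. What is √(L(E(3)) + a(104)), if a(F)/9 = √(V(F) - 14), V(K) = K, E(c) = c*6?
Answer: 3*√(2 + 12*√10)/2 ≈ 9.4806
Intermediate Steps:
E(c) = 6*c
L(Q) = Q/4
a(F) = 9*√(-14 + F) (a(F) = 9*√(F - 14) = 9*√(-14 + F))
√(L(E(3)) + a(104)) = √((6*3)/4 + 9*√(-14 + 104)) = √((¼)*18 + 9*√90) = √(9/2 + 9*(3*√10)) = √(9/2 + 27*√10)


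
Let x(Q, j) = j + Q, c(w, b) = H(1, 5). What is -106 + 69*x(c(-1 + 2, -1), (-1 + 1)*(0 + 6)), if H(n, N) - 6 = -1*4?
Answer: 32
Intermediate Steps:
H(n, N) = 2 (H(n, N) = 6 - 1*4 = 6 - 4 = 2)
c(w, b) = 2
x(Q, j) = Q + j
-106 + 69*x(c(-1 + 2, -1), (-1 + 1)*(0 + 6)) = -106 + 69*(2 + (-1 + 1)*(0 + 6)) = -106 + 69*(2 + 0*6) = -106 + 69*(2 + 0) = -106 + 69*2 = -106 + 138 = 32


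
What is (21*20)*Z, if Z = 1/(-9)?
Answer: -140/3 ≈ -46.667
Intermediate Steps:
Z = -⅑ ≈ -0.11111
(21*20)*Z = (21*20)*(-⅑) = 420*(-⅑) = -140/3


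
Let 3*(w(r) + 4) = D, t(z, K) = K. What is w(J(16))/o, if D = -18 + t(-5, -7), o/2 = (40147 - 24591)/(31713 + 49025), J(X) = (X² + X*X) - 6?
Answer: -1493653/46668 ≈ -32.006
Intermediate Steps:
J(X) = -6 + 2*X² (J(X) = (X² + X²) - 6 = 2*X² - 6 = -6 + 2*X²)
o = 15556/40369 (o = 2*((40147 - 24591)/(31713 + 49025)) = 2*(15556/80738) = 2*(15556*(1/80738)) = 2*(7778/40369) = 15556/40369 ≈ 0.38534)
D = -25 (D = -18 - 7 = -25)
w(r) = -37/3 (w(r) = -4 + (⅓)*(-25) = -4 - 25/3 = -37/3)
w(J(16))/o = -37/(3*15556/40369) = -37/3*40369/15556 = -1493653/46668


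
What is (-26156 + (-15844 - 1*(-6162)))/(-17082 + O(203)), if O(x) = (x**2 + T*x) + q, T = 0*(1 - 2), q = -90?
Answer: -35838/24037 ≈ -1.4910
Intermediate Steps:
T = 0 (T = 0*(-1) = 0)
O(x) = -90 + x**2 (O(x) = (x**2 + 0*x) - 90 = (x**2 + 0) - 90 = x**2 - 90 = -90 + x**2)
(-26156 + (-15844 - 1*(-6162)))/(-17082 + O(203)) = (-26156 + (-15844 - 1*(-6162)))/(-17082 + (-90 + 203**2)) = (-26156 + (-15844 + 6162))/(-17082 + (-90 + 41209)) = (-26156 - 9682)/(-17082 + 41119) = -35838/24037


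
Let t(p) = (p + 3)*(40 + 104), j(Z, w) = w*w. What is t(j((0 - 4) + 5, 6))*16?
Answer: 89856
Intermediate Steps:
j(Z, w) = w**2
t(p) = 432 + 144*p (t(p) = (3 + p)*144 = 432 + 144*p)
t(j((0 - 4) + 5, 6))*16 = (432 + 144*6**2)*16 = (432 + 144*36)*16 = (432 + 5184)*16 = 5616*16 = 89856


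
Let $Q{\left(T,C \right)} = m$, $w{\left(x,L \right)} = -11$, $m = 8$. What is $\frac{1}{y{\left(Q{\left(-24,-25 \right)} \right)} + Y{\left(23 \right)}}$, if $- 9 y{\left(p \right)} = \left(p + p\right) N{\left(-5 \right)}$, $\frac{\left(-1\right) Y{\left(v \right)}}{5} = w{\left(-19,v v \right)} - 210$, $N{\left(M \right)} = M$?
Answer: $\frac{9}{10025} \approx 0.00089776$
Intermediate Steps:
$Q{\left(T,C \right)} = 8$
$Y{\left(v \right)} = 1105$ ($Y{\left(v \right)} = - 5 \left(-11 - 210\right) = \left(-5\right) \left(-221\right) = 1105$)
$y{\left(p \right)} = \frac{10 p}{9}$ ($y{\left(p \right)} = - \frac{\left(p + p\right) \left(-5\right)}{9} = - \frac{2 p \left(-5\right)}{9} = - \frac{\left(-10\right) p}{9} = \frac{10 p}{9}$)
$\frac{1}{y{\left(Q{\left(-24,-25 \right)} \right)} + Y{\left(23 \right)}} = \frac{1}{\frac{10}{9} \cdot 8 + 1105} = \frac{1}{\frac{80}{9} + 1105} = \frac{1}{\frac{10025}{9}} = \frac{9}{10025}$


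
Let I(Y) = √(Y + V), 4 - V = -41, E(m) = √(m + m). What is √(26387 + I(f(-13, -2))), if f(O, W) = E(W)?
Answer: √(26387 + √(45 + 2*I)) ≈ 162.46 + 0.0005*I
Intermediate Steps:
E(m) = √2*√m (E(m) = √(2*m) = √2*√m)
f(O, W) = √2*√W
V = 45 (V = 4 - 1*(-41) = 4 + 41 = 45)
I(Y) = √(45 + Y) (I(Y) = √(Y + 45) = √(45 + Y))
√(26387 + I(f(-13, -2))) = √(26387 + √(45 + √2*√(-2))) = √(26387 + √(45 + √2*(I*√2))) = √(26387 + √(45 + 2*I))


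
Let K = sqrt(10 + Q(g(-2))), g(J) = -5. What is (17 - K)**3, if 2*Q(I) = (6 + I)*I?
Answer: (34 - sqrt(30))**3/8 ≈ 2900.6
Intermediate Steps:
Q(I) = I*(6 + I)/2 (Q(I) = ((6 + I)*I)/2 = (I*(6 + I))/2 = I*(6 + I)/2)
K = sqrt(30)/2 (K = sqrt(10 + (1/2)*(-5)*(6 - 5)) = sqrt(10 + (1/2)*(-5)*1) = sqrt(10 - 5/2) = sqrt(15/2) = sqrt(30)/2 ≈ 2.7386)
(17 - K)**3 = (17 - sqrt(30)/2)**3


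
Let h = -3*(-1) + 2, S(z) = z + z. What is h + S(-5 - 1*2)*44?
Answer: -611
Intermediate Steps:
S(z) = 2*z
h = 5 (h = 3 + 2 = 5)
h + S(-5 - 1*2)*44 = 5 + (2*(-5 - 1*2))*44 = 5 + (2*(-5 - 2))*44 = 5 + (2*(-7))*44 = 5 - 14*44 = 5 - 616 = -611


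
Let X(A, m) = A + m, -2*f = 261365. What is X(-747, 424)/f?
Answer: 646/261365 ≈ 0.0024716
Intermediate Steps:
f = -261365/2 (f = -½*261365 = -261365/2 ≈ -1.3068e+5)
X(-747, 424)/f = (-747 + 424)/(-261365/2) = -323*(-2/261365) = 646/261365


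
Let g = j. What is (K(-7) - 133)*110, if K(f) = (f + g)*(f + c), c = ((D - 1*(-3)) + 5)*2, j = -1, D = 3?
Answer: -27830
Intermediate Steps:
g = -1
c = 22 (c = ((3 - 1*(-3)) + 5)*2 = ((3 + 3) + 5)*2 = (6 + 5)*2 = 11*2 = 22)
K(f) = (-1 + f)*(22 + f) (K(f) = (f - 1)*(f + 22) = (-1 + f)*(22 + f))
(K(-7) - 133)*110 = ((-22 + (-7)**2 + 21*(-7)) - 133)*110 = ((-22 + 49 - 147) - 133)*110 = (-120 - 133)*110 = -253*110 = -27830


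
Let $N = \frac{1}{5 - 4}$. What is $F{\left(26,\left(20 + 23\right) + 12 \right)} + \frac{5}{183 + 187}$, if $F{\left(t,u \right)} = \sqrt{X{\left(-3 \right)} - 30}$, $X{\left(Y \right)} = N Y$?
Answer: $\frac{1}{74} + i \sqrt{33} \approx 0.013514 + 5.7446 i$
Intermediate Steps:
$N = 1$ ($N = 1^{-1} = 1$)
$X{\left(Y \right)} = Y$ ($X{\left(Y \right)} = 1 Y = Y$)
$F{\left(t,u \right)} = i \sqrt{33}$ ($F{\left(t,u \right)} = \sqrt{-3 - 30} = \sqrt{-33} = i \sqrt{33}$)
$F{\left(26,\left(20 + 23\right) + 12 \right)} + \frac{5}{183 + 187} = i \sqrt{33} + \frac{5}{183 + 187} = i \sqrt{33} + \frac{5}{370} = i \sqrt{33} + 5 \cdot \frac{1}{370} = i \sqrt{33} + \frac{1}{74} = \frac{1}{74} + i \sqrt{33}$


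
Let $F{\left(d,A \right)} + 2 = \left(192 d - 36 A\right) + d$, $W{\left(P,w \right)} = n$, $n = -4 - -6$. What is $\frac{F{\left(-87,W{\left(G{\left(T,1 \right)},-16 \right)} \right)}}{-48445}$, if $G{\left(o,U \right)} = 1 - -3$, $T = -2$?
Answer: $\frac{3373}{9689} \approx 0.34813$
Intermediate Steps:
$G{\left(o,U \right)} = 4$ ($G{\left(o,U \right)} = 1 + 3 = 4$)
$n = 2$ ($n = -4 + 6 = 2$)
$W{\left(P,w \right)} = 2$
$F{\left(d,A \right)} = -2 - 36 A + 193 d$ ($F{\left(d,A \right)} = -2 + \left(\left(192 d - 36 A\right) + d\right) = -2 + \left(\left(- 36 A + 192 d\right) + d\right) = -2 - \left(- 193 d + 36 A\right) = -2 - 36 A + 193 d$)
$\frac{F{\left(-87,W{\left(G{\left(T,1 \right)},-16 \right)} \right)}}{-48445} = \frac{-2 - 72 + 193 \left(-87\right)}{-48445} = \left(-2 - 72 - 16791\right) \left(- \frac{1}{48445}\right) = \left(-16865\right) \left(- \frac{1}{48445}\right) = \frac{3373}{9689}$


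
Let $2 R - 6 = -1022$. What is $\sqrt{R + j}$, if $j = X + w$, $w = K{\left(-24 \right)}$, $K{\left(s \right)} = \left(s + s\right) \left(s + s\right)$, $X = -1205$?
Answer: $\sqrt{591} \approx 24.31$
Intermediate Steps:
$R = -508$ ($R = 3 + \frac{1}{2} \left(-1022\right) = 3 - 511 = -508$)
$K{\left(s \right)} = 4 s^{2}$ ($K{\left(s \right)} = 2 s 2 s = 4 s^{2}$)
$w = 2304$ ($w = 4 \left(-24\right)^{2} = 4 \cdot 576 = 2304$)
$j = 1099$ ($j = -1205 + 2304 = 1099$)
$\sqrt{R + j} = \sqrt{-508 + 1099} = \sqrt{591}$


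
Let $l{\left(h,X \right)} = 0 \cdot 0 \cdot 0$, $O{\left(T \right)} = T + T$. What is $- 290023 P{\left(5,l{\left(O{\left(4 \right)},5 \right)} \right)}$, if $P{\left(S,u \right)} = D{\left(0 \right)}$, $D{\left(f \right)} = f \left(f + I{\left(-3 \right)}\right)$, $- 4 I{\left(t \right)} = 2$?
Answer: $0$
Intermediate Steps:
$O{\left(T \right)} = 2 T$
$I{\left(t \right)} = - \frac{1}{2}$ ($I{\left(t \right)} = \left(- \frac{1}{4}\right) 2 = - \frac{1}{2}$)
$D{\left(f \right)} = f \left(- \frac{1}{2} + f\right)$ ($D{\left(f \right)} = f \left(f - \frac{1}{2}\right) = f \left(- \frac{1}{2} + f\right)$)
$l{\left(h,X \right)} = 0$ ($l{\left(h,X \right)} = 0 \cdot 0 = 0$)
$P{\left(S,u \right)} = 0$ ($P{\left(S,u \right)} = 0 \left(- \frac{1}{2} + 0\right) = 0 \left(- \frac{1}{2}\right) = 0$)
$- 290023 P{\left(5,l{\left(O{\left(4 \right)},5 \right)} \right)} = \left(-290023\right) 0 = 0$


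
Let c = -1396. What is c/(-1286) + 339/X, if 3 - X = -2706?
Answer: 702953/580629 ≈ 1.2107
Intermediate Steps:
X = 2709 (X = 3 - 1*(-2706) = 3 + 2706 = 2709)
c/(-1286) + 339/X = -1396/(-1286) + 339/2709 = -1396*(-1/1286) + 339*(1/2709) = 698/643 + 113/903 = 702953/580629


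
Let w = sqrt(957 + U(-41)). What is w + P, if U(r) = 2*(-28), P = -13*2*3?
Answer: -78 + sqrt(901) ≈ -47.983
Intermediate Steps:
P = -78 (P = -26*3 = -78)
U(r) = -56
w = sqrt(901) (w = sqrt(957 - 56) = sqrt(901) ≈ 30.017)
w + P = sqrt(901) - 78 = -78 + sqrt(901)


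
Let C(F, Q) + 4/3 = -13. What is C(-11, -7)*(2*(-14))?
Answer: 1204/3 ≈ 401.33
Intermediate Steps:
C(F, Q) = -43/3 (C(F, Q) = -4/3 - 13 = -43/3)
C(-11, -7)*(2*(-14)) = -86*(-14)/3 = -43/3*(-28) = 1204/3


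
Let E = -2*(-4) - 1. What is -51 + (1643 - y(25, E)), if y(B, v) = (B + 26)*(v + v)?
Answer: 878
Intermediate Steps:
E = 7 (E = 8 - 1 = 7)
y(B, v) = 2*v*(26 + B) (y(B, v) = (26 + B)*(2*v) = 2*v*(26 + B))
-51 + (1643 - y(25, E)) = -51 + (1643 - 2*7*(26 + 25)) = -51 + (1643 - 2*7*51) = -51 + (1643 - 1*714) = -51 + (1643 - 714) = -51 + 929 = 878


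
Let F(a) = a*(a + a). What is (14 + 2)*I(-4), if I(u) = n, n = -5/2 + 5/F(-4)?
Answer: -75/2 ≈ -37.500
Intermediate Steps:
F(a) = 2*a² (F(a) = a*(2*a) = 2*a²)
n = -75/32 (n = -5/2 + 5/((2*(-4)²)) = -5*½ + 5/((2*16)) = -5/2 + 5/32 = -75/32 ≈ -2.3438)
I(u) = -75/32
(14 + 2)*I(-4) = (14 + 2)*(-75/32) = 16*(-75/32) = -75/2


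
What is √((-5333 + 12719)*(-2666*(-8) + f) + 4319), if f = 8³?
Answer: √161314559 ≈ 12701.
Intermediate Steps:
f = 512
√((-5333 + 12719)*(-2666*(-8) + f) + 4319) = √((-5333 + 12719)*(-2666*(-8) + 512) + 4319) = √(7386*(21328 + 512) + 4319) = √(7386*21840 + 4319) = √(161310240 + 4319) = √161314559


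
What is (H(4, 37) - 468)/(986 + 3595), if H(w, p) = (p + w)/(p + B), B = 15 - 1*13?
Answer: -18211/178659 ≈ -0.10193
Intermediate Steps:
B = 2 (B = 15 - 13 = 2)
H(w, p) = (p + w)/(2 + p) (H(w, p) = (p + w)/(p + 2) = (p + w)/(2 + p))
(H(4, 37) - 468)/(986 + 3595) = ((37 + 4)/(2 + 37) - 468)/(986 + 3595) = (41/39 - 468)/4581 = ((1/39)*41 - 468)*(1/4581) = (41/39 - 468)*(1/4581) = -18211/39*1/4581 = -18211/178659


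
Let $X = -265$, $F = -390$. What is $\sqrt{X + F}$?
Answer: $i \sqrt{655} \approx 25.593 i$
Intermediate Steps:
$\sqrt{X + F} = \sqrt{-265 - 390} = \sqrt{-655} = i \sqrt{655}$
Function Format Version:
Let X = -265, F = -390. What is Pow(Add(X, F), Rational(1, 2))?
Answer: Mul(I, Pow(655, Rational(1, 2))) ≈ Mul(25.593, I)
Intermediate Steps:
Pow(Add(X, F), Rational(1, 2)) = Pow(Add(-265, -390), Rational(1, 2)) = Pow(-655, Rational(1, 2)) = Mul(I, Pow(655, Rational(1, 2)))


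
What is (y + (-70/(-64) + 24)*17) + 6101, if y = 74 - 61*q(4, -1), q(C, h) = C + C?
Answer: 195635/32 ≈ 6113.6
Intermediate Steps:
q(C, h) = 2*C
y = -414 (y = 74 - 122*4 = 74 - 61*8 = 74 - 488 = -414)
(y + (-70/(-64) + 24)*17) + 6101 = (-414 + (-70/(-64) + 24)*17) + 6101 = (-414 + (-70*(-1/64) + 24)*17) + 6101 = (-414 + (35/32 + 24)*17) + 6101 = (-414 + (803/32)*17) + 6101 = (-414 + 13651/32) + 6101 = 403/32 + 6101 = 195635/32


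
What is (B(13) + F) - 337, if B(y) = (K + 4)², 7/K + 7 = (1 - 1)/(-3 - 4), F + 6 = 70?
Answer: -264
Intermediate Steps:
F = 64 (F = -6 + 70 = 64)
K = -1 (K = 7/(-7 + (1 - 1)/(-3 - 4)) = 7/(-7 + 0/(-7)) = 7/(-7 + 0*(-⅐)) = 7/(-7 + 0) = 7/(-7) = 7*(-⅐) = -1)
B(y) = 9 (B(y) = (-1 + 4)² = 3² = 9)
(B(13) + F) - 337 = (9 + 64) - 337 = 73 - 337 = -264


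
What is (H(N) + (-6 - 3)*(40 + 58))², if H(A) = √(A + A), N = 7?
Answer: (882 - √14)² ≈ 7.7134e+5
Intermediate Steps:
H(A) = √2*√A (H(A) = √(2*A) = √2*√A)
(H(N) + (-6 - 3)*(40 + 58))² = (√2*√7 + (-6 - 3)*(40 + 58))² = (√14 - 9*98)² = (√14 - 882)² = (-882 + √14)²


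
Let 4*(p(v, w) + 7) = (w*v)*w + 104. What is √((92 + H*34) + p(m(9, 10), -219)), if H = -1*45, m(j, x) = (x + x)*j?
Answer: √2156826 ≈ 1468.6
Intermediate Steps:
m(j, x) = 2*j*x (m(j, x) = (2*x)*j = 2*j*x)
H = -45
p(v, w) = 19 + v*w²/4 (p(v, w) = -7 + ((w*v)*w + 104)/4 = -7 + ((v*w)*w + 104)/4 = -7 + (v*w² + 104)/4 = -7 + (104 + v*w²)/4 = -7 + (26 + v*w²/4) = 19 + v*w²/4)
√((92 + H*34) + p(m(9, 10), -219)) = √((92 - 45*34) + (19 + (¼)*(2*9*10)*(-219)²)) = √((92 - 1530) + (19 + (¼)*180*47961)) = √(-1438 + (19 + 2158245)) = √(-1438 + 2158264) = √2156826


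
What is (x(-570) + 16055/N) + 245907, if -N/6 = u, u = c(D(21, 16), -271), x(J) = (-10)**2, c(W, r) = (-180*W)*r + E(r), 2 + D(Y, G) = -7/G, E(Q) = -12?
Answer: 351041934823/1426959 ≈ 2.4601e+5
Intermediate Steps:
D(Y, G) = -2 - 7/G
c(W, r) = -12 - 180*W*r (c(W, r) = (-180*W)*r - 12 = -180*W*r - 12 = -12 - 180*W*r)
x(J) = 100
u = -475653/4 (u = -12 - 180*(-2 - 7/16)*(-271) = -12 - 180*(-39/16)*(-271) = -12 - 475605/4 = -475653/4 ≈ -1.1891e+5)
N = 1426959/2 (N = -6*(-475653/4) = 1426959/2 ≈ 7.1348e+5)
(x(-570) + 16055/N) + 245907 = (100 + 16055/(1426959/2)) + 245907 = (100 + 16055*(2/1426959)) + 245907 = (100 + 32110/1426959) + 245907 = 142728010/1426959 + 245907 = 351041934823/1426959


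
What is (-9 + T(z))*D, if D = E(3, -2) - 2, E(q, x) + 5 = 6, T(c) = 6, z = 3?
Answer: 3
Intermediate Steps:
E(q, x) = 1 (E(q, x) = -5 + 6 = 1)
D = -1 (D = 1 - 2 = -1)
(-9 + T(z))*D = (-9 + 6)*(-1) = -3*(-1) = 3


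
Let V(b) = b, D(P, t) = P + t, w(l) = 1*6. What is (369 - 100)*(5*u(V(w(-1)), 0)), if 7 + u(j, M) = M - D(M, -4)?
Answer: -4035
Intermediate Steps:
w(l) = 6
u(j, M) = -3 (u(j, M) = -7 + (M - (M - 4)) = -7 + (M - (-4 + M)) = -7 + (M + (4 - M)) = -7 + 4 = -3)
(369 - 100)*(5*u(V(w(-1)), 0)) = (369 - 100)*(5*(-3)) = 269*(-15) = -4035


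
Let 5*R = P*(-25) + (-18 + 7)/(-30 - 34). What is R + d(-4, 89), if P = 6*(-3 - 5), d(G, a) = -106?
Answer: 42891/320 ≈ 134.03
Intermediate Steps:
P = -48 (P = 6*(-8) = -48)
R = 76811/320 (R = (-48*(-25) + (-18 + 7)/(-30 - 34))/5 = (1200 - 11/(-64))/5 = (1200 - 11*(-1/64))/5 = (1200 + 11/64)/5 = (1/5)*(76811/64) = 76811/320 ≈ 240.03)
R + d(-4, 89) = 76811/320 - 106 = 42891/320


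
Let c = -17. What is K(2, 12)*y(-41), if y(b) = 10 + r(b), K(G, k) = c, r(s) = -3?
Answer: -119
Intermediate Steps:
K(G, k) = -17
y(b) = 7 (y(b) = 10 - 3 = 7)
K(2, 12)*y(-41) = -17*7 = -119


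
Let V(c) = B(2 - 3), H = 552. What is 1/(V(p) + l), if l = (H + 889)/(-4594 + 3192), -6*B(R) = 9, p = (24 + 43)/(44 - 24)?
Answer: -701/1772 ≈ -0.39560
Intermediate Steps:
p = 67/20 ≈ 3.3500
B(R) = -3/2 (B(R) = -⅙*9 = -3/2)
V(c) = -3/2
l = -1441/1402 (l = (552 + 889)/(-4594 + 3192) = 1441/(-1402) = 1441*(-1/1402) = -1441/1402 ≈ -1.0278)
1/(V(p) + l) = 1/(-3/2 - 1441/1402) = 1/(-1772/701) = -701/1772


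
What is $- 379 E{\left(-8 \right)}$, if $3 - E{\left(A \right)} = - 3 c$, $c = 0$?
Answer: $-1137$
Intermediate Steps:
$E{\left(A \right)} = 3$ ($E{\left(A \right)} = 3 - \left(-3\right) 0 = 3 - 0 = 3 + 0 = 3$)
$- 379 E{\left(-8 \right)} = \left(-379\right) 3 = -1137$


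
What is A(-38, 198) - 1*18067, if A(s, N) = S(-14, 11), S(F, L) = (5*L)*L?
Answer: -17462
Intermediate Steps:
S(F, L) = 5*L²
A(s, N) = 605 (A(s, N) = 5*11² = 5*121 = 605)
A(-38, 198) - 1*18067 = 605 - 1*18067 = 605 - 18067 = -17462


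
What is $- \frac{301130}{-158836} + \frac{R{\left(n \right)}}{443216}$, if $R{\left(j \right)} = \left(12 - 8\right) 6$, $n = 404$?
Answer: $\frac{2085460096}{1099979009} \approx 1.8959$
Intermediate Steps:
$R{\left(j \right)} = 24$ ($R{\left(j \right)} = 4 \cdot 6 = 24$)
$- \frac{301130}{-158836} + \frac{R{\left(n \right)}}{443216} = - \frac{301130}{-158836} + \frac{24}{443216} = \left(-301130\right) \left(- \frac{1}{158836}\right) + 24 \cdot \frac{1}{443216} = \frac{150565}{79418} + \frac{3}{55402} = \frac{2085460096}{1099979009}$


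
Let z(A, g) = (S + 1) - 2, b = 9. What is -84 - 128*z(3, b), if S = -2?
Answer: 300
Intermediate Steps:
z(A, g) = -3 (z(A, g) = (-2 + 1) - 2 = -1 - 2 = -3)
-84 - 128*z(3, b) = -84 - 128*(-3) = -84 + 384 = 300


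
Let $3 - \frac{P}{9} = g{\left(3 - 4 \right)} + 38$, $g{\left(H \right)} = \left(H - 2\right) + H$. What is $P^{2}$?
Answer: $77841$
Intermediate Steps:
$g{\left(H \right)} = -2 + 2 H$ ($g{\left(H \right)} = \left(-2 + H\right) + H = -2 + 2 H$)
$P = -279$ ($P = 27 - 9 \left(\left(-2 + 2 \left(3 - 4\right)\right) + 38\right) = 27 - 9 \left(\left(-2 + 2 \left(-1\right)\right) + 38\right) = 27 - 9 \left(\left(-2 - 2\right) + 38\right) = 27 - 9 \left(-4 + 38\right) = 27 - 306 = -279$)
$P^{2} = \left(-279\right)^{2} = 77841$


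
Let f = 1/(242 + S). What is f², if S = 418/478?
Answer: 57121/3369454209 ≈ 1.6953e-5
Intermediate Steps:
S = 209/239 (S = 418*(1/478) = 209/239 ≈ 0.87448)
f = 239/58047 (f = 1/(242 + 209/239) = 1/(58047/239) = 239/58047 ≈ 0.0041174)
f² = (239/58047)² = 57121/3369454209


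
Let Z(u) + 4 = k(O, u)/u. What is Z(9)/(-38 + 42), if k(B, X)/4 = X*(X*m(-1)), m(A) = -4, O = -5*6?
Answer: -37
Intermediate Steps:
O = -30
k(B, X) = -16*X² (k(B, X) = 4*(X*(X*(-4))) = 4*(X*(-4*X)) = 4*(-4*X²) = -16*X²)
Z(u) = -4 - 16*u (Z(u) = -4 + (-16*u²)/u = -4 - 16*u)
Z(9)/(-38 + 42) = (-4 - 16*9)/(-38 + 42) = (-4 - 144)/4 = -148*¼ = -37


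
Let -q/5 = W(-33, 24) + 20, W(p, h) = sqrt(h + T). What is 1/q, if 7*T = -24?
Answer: -7/664 + 3*sqrt(7)/3320 ≈ -0.0081514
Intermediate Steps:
T = -24/7 (T = (1/7)*(-24) = -24/7 ≈ -3.4286)
W(p, h) = sqrt(-24/7 + h) (W(p, h) = sqrt(h - 24/7) = sqrt(-24/7 + h))
q = -100 - 60*sqrt(7)/7 (q = -5*(sqrt(-168 + 49*24)/7 + 20) = -5*(sqrt(-168 + 1176)/7 + 20) = -5*(sqrt(1008)/7 + 20) = -5*((12*sqrt(7))/7 + 20) = -5*(12*sqrt(7)/7 + 20) = -5*(20 + 12*sqrt(7)/7) = -100 - 60*sqrt(7)/7 ≈ -122.68)
1/q = 1/(-100 - 60*sqrt(7)/7)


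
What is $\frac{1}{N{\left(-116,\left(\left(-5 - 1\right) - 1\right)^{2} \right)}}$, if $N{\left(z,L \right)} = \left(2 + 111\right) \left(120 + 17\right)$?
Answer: $\frac{1}{15481} \approx 6.4595 \cdot 10^{-5}$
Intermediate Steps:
$N{\left(z,L \right)} = 15481$ ($N{\left(z,L \right)} = 113 \cdot 137 = 15481$)
$\frac{1}{N{\left(-116,\left(\left(-5 - 1\right) - 1\right)^{2} \right)}} = \frac{1}{15481}$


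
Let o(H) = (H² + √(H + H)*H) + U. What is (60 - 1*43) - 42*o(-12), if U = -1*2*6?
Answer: -5527 + 1008*I*√6 ≈ -5527.0 + 2469.1*I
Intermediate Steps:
U = -12 (U = -2*6 = -12)
o(H) = -12 + H² + √2*H^(3/2) (o(H) = (H² + √(H + H)*H) - 12 = (H² + √(2*H)*H) - 12 = (H² + (√2*√H)*H) - 12 = (H² + √2*H^(3/2)) - 12 = -12 + H² + √2*H^(3/2))
(60 - 1*43) - 42*o(-12) = (60 - 1*43) - 42*(-12 + (-12)² + √2*(-12)^(3/2)) = (60 - 43) - 42*(-12 + 144 + √2*(-24*I*√3)) = 17 - 42*(-12 + 144 - 24*I*√6) = 17 - 42*(132 - 24*I*√6) = 17 + (-5544 + 1008*I*√6) = -5527 + 1008*I*√6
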